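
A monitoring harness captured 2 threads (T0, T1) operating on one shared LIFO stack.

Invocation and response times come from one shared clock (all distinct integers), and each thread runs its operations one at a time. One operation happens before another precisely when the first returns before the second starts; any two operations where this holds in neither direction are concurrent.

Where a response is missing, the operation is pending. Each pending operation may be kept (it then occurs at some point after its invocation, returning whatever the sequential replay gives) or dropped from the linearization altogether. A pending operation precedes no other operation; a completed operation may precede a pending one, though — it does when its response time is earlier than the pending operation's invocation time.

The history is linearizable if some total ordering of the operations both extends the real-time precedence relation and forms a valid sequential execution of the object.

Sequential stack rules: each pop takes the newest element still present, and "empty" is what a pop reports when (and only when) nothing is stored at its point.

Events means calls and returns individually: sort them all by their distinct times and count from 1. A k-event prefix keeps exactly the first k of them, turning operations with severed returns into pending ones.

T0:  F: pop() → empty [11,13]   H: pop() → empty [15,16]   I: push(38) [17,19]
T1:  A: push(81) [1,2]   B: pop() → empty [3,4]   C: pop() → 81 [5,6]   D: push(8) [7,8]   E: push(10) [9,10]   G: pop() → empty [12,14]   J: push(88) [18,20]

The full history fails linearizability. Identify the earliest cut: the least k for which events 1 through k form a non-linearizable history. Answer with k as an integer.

4

events 1..3 are linearizable; a witness order is A:
1. A push(81), leaving stack <81>
adding event 4 (B responds at 4) leaves no legal real-time order
for example A, B fails at step 2: B pop() → empty is not legal there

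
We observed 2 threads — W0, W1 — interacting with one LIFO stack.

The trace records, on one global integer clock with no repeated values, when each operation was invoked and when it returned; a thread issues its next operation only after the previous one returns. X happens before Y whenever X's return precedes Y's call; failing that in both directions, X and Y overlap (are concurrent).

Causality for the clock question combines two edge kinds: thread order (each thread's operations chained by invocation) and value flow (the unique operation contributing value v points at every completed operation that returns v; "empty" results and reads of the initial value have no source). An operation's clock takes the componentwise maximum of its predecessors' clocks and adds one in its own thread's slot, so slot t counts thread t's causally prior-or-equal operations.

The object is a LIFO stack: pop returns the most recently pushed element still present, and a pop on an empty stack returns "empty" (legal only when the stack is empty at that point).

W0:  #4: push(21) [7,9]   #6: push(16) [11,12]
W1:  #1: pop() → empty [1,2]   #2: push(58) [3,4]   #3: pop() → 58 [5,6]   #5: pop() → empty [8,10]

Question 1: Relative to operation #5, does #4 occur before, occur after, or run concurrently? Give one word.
#4 spans [7,9], #5 spans [8,10]
the intervals overlap in both directions

concurrent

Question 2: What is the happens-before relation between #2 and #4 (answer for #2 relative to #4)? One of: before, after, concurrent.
#2 spans [3,4], #4 spans [7,9]
resp(#2)=4 < inv(#4)=7

before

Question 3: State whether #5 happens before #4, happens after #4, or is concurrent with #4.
#5 spans [8,10], #4 spans [7,9]
the intervals overlap in both directions

concurrent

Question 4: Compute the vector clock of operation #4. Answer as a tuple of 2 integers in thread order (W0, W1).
invoked at 1, #1 has no predecessors; its own W1 bump gives (0, 1)
invoked at 7, #4 has no predecessors; its own W0 bump gives (1, 0)
invoked at 3, #2 merges VC(#1)=(0, 1) and bumps W1's slot → (0, 2)
invoked at 11, #6 merges VC(#4)=(1, 0) and bumps W0's slot → (2, 0)
invoked at 5, #3 merges VC(#2)=(0, 2) and bumps W1's slot → (0, 3)
invoked at 8, #5 merges VC(#3)=(0, 3) and bumps W1's slot → (0, 4)
target: VC(#4) = (1, 0)

(1, 0)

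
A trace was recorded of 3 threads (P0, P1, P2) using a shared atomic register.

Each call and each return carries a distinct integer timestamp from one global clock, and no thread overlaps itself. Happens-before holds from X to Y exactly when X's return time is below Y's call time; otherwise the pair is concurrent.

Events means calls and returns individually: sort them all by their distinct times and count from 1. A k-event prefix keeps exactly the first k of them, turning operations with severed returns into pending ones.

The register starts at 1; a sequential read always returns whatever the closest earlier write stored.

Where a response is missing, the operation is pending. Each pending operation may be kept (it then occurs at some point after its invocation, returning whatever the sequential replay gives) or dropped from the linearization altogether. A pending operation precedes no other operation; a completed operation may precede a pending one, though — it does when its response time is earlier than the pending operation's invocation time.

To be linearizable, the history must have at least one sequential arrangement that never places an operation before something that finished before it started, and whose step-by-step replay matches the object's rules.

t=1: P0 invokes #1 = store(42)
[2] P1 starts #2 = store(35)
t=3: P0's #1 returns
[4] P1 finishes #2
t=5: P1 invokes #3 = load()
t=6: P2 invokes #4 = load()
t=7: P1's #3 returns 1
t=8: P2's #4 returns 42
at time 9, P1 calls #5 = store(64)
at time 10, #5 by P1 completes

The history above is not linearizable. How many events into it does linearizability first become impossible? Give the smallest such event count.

a valid linearization of events 1..6 exists, for instance #1, #2:
step 1: #1 store(42) — value 42
step 2: #2 store(35) — value 35
with event 7 included (#3 responding at time 7), all real-time-consistent orders fail
every completion of the 1 pending operation (#4) was checked; none linearizes
sample order #1, #2, #3 (pending dropped) stalls at step 3 — #3 load() → 1 has no legal effect
sample order #2, #1, #3 (pending dropped) stalls at step 3 — #3 load() → 1 has no legal effect

7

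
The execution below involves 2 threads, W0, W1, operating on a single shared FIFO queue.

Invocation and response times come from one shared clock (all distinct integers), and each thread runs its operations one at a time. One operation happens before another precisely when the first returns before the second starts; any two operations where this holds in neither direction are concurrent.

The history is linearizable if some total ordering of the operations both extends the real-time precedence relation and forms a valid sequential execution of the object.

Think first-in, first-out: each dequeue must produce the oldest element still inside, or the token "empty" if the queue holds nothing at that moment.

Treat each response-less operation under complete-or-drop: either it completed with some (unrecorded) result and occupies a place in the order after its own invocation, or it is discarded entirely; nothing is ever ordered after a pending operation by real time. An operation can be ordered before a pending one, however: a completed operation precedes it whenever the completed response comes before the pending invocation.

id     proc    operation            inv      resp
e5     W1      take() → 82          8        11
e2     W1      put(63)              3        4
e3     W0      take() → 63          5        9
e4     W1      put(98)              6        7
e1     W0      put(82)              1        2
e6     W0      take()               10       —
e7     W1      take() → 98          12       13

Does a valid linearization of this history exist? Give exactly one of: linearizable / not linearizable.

linearizable

one valid linearization: e1, e2, e4, e5, e3, e7
step 1: e1 put(82) — queue <82>
step 2: e2 put(63) — queue <82,63>
step 3: e4 put(98) — queue <82,63,98>
step 4: e5 take() → 82 — queue <63,98>
step 5: e3 take() → 63 — queue <98>
step 6: e7 take() → 98 — queue <>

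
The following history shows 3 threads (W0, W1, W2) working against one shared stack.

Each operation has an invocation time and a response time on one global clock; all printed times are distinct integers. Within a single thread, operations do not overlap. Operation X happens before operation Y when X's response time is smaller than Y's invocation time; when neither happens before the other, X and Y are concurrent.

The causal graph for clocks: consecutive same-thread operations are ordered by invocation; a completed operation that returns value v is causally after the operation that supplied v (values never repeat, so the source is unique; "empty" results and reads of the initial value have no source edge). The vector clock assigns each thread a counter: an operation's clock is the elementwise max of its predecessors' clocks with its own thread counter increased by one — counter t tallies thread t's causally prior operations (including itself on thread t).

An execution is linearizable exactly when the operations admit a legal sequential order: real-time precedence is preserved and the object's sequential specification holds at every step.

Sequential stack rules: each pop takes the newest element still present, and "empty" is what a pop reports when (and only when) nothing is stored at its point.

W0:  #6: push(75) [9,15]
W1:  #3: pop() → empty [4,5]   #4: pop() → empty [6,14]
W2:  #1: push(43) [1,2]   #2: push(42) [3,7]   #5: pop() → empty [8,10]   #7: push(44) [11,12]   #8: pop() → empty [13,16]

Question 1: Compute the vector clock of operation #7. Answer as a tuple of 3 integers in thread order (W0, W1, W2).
#1, invoked 1, has no incoming edges; only W2's bump applies → (0, 0, 1)
#3, invoked 4, has no incoming edges; only W1's bump applies → (0, 1, 0)
#6, invoked 9, has no incoming edges; only W0's bump applies → (1, 0, 0)
merge at #2 (invoked 3): VC(#1)=(0, 0, 1), own-thread bump on W2 → (0, 0, 2)
merge at #4 (invoked 6): VC(#3)=(0, 1, 0), own-thread bump on W1 → (0, 2, 0)
merge at #5 (invoked 8): VC(#2)=(0, 0, 2), own-thread bump on W2 → (0, 0, 3)
merge at #7 (invoked 11): VC(#5)=(0, 0, 3), own-thread bump on W2 → (0, 0, 4)
merge at #8 (invoked 13): VC(#7)=(0, 0, 4), own-thread bump on W2 → (0, 0, 5)
target: VC(#7) = (0, 0, 4)

(0, 0, 4)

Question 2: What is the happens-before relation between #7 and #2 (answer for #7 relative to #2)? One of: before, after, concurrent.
#7 spans [11,12], #2 spans [3,7]
resp(#2)=7 < inv(#7)=11

after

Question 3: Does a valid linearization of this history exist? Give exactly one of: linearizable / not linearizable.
through event 4 a valid linearization exists; event 5 (#3 responding at time 5) ends that
exhaustive check: the 2 completed stack ops admit one real-time order; illegal
every completion of the 1 pending operation (#2) was checked; none linearizes
sample order #1, #3 (pending dropped) stalls at step 2 — #3 pop() → empty has no legal effect

not linearizable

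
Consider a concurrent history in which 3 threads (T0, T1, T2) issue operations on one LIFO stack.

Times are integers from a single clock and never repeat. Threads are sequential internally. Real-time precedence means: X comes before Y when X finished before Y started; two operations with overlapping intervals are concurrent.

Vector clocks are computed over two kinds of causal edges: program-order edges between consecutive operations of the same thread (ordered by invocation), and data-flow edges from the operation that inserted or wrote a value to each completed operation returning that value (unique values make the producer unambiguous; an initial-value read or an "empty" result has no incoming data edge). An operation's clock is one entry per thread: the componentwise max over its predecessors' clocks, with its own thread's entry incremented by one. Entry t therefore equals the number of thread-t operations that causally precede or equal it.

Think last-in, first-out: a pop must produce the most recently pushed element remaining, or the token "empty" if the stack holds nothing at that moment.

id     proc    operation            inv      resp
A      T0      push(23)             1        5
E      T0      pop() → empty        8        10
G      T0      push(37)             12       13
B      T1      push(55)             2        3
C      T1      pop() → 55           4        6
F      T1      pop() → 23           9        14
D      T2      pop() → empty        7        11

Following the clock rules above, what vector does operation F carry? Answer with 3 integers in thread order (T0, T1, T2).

D (invocation 7): nothing precedes it; T2's component alone gives (0, 0, 1)
B (invocation 2): nothing precedes it; T1's component alone gives (0, 1, 0)
A (invocation 1): nothing precedes it; T0's component alone gives (1, 0, 0)
C, invoked 4, takes VC(B)=(0, 1, 0) under max, adds 1 for T1 → (0, 2, 0)
E, invoked 8, takes VC(A)=(1, 0, 0) under max, adds 1 for T0 → (2, 0, 0)
G, invoked 12, takes VC(E)=(2, 0, 0) under max, adds 1 for T0 → (3, 0, 0)
F, invoked 9, takes VC(A)=(1, 0, 0), VC(C)=(0, 2, 0) under max, adds 1 for T1 → (1, 3, 0)
target: VC(F) = (1, 3, 0)

(1, 3, 0)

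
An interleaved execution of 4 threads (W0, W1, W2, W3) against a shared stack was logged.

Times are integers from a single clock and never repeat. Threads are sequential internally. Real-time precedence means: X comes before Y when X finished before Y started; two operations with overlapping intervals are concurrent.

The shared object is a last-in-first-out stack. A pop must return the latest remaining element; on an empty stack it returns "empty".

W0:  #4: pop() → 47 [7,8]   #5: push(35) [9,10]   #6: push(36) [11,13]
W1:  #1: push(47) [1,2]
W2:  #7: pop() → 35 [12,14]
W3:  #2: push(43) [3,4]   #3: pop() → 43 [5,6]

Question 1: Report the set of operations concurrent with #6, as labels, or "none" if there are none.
Answer: #7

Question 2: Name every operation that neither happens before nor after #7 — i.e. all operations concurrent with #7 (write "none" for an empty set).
Answer: #6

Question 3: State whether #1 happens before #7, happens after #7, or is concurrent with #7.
Answer: before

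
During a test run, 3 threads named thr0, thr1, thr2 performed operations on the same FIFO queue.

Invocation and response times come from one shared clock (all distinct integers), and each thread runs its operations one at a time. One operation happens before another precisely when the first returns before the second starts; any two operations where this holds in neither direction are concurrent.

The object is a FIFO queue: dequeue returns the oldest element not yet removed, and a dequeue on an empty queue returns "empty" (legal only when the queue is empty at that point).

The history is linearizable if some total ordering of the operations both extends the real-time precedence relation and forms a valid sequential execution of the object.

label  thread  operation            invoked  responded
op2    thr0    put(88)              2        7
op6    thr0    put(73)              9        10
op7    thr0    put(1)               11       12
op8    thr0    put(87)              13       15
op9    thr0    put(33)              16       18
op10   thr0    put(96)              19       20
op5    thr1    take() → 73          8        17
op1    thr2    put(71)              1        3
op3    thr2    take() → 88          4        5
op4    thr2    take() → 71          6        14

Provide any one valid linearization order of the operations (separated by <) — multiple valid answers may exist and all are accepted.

after step 1 (op2 put(88)): queue <88>
after step 2 (op1 put(71)): queue <88,71>
after step 3 (op3 take() → 88): queue <71>
after step 4 (op4 take() → 71): queue <>
after step 5 (op6 put(73)): queue <73>
after step 6 (op5 take() → 73): queue <>
after step 7 (op7 put(1)): queue <1>
after step 8 (op8 put(87)): queue <1,87>
after step 9 (op9 put(33)): queue <1,87,33>
after step 10 (op10 put(96)): queue <1,87,33,96>

op2 < op1 < op3 < op4 < op6 < op5 < op7 < op8 < op9 < op10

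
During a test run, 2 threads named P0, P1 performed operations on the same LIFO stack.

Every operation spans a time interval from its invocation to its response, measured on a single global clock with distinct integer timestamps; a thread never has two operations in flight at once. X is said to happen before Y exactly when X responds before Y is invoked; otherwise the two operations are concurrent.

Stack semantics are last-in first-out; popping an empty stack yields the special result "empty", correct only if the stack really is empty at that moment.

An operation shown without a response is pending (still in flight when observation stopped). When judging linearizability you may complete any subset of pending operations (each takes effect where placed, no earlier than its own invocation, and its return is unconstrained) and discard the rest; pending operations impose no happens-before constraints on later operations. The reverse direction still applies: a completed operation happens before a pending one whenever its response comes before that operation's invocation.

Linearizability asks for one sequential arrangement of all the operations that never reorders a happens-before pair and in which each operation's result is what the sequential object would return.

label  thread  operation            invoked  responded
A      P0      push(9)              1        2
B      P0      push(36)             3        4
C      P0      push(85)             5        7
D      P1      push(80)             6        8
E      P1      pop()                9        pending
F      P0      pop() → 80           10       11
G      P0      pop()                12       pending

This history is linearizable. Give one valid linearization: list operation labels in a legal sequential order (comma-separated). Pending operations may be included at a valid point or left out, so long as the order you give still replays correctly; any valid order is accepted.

A, B, C, D, F

after step 1 (A push(9)): stack <9>
after step 2 (B push(36)): stack <9,36>
after step 3 (C push(85)): stack <9,36,85>
after step 4 (D push(80)): stack <9,36,85,80>
after step 5 (F pop() → 80): stack <9,36,85>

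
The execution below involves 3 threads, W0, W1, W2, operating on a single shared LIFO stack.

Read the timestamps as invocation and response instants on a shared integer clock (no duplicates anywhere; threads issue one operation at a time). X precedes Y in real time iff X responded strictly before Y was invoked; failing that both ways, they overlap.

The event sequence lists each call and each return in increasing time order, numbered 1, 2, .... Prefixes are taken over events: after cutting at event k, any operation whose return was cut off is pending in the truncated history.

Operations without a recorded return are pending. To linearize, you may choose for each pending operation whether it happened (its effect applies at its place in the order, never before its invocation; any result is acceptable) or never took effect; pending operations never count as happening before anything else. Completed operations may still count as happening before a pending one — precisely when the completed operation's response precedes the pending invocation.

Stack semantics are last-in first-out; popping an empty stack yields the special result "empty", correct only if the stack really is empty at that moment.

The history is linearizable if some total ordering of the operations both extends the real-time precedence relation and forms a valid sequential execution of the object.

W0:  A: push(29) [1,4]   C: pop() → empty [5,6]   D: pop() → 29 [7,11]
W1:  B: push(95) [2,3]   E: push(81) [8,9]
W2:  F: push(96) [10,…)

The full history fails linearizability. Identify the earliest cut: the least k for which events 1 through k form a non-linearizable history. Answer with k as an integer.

6

events 1..5 are linearizable; a witness order is A, B:
1. A push(29), leaving stack <29>
2. B push(95), leaving stack <29,95>
adding event 6 (C responds at 6) leaves no legal real-time order
sample order A, B, C stalls at step 3 — C pop() → empty has no legal effect
sample order B, A, C stalls at step 3 — C pop() → empty has no legal effect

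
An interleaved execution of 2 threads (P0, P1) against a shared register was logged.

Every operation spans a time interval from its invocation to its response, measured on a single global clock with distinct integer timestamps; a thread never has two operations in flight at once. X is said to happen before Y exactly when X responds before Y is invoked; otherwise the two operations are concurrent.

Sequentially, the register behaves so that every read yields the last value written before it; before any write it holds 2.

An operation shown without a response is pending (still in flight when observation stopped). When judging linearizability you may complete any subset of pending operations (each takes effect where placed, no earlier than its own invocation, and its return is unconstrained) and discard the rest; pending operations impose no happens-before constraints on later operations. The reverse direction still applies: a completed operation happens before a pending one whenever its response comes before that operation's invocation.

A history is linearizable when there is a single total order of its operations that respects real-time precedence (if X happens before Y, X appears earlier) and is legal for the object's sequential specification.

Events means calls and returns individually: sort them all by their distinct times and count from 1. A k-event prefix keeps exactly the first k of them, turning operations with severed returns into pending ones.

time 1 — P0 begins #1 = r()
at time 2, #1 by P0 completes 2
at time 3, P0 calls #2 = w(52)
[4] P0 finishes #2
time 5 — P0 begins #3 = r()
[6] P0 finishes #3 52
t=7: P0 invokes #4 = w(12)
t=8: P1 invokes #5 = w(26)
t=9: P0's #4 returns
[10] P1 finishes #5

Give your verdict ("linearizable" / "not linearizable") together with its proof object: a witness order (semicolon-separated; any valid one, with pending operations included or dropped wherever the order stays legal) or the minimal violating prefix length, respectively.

step 1: #1 r() → 2 — value 2
step 2: #2 w(52) — value 52
step 3: #3 r() → 52 — value 52
step 4: #4 w(12) — value 12
step 5: #5 w(26) — value 26

linearizable — witness: #1; #2; #3; #4; #5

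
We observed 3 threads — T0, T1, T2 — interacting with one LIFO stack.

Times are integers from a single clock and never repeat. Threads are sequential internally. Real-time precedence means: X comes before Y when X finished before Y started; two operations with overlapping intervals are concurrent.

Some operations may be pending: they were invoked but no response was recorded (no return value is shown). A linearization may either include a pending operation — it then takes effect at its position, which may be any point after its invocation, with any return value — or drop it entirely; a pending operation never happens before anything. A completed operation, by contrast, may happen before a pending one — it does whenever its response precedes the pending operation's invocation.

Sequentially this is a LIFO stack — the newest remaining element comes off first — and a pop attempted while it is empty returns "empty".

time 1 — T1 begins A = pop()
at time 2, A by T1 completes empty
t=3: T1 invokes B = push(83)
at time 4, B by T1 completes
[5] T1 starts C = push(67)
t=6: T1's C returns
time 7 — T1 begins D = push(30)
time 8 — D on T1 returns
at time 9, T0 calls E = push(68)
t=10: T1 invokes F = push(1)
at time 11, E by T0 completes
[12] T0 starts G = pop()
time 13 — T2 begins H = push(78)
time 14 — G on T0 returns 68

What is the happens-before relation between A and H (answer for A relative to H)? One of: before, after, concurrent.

A spans [1,2], H spans [13,…)
resp(A)=2 < inv(H)=13

before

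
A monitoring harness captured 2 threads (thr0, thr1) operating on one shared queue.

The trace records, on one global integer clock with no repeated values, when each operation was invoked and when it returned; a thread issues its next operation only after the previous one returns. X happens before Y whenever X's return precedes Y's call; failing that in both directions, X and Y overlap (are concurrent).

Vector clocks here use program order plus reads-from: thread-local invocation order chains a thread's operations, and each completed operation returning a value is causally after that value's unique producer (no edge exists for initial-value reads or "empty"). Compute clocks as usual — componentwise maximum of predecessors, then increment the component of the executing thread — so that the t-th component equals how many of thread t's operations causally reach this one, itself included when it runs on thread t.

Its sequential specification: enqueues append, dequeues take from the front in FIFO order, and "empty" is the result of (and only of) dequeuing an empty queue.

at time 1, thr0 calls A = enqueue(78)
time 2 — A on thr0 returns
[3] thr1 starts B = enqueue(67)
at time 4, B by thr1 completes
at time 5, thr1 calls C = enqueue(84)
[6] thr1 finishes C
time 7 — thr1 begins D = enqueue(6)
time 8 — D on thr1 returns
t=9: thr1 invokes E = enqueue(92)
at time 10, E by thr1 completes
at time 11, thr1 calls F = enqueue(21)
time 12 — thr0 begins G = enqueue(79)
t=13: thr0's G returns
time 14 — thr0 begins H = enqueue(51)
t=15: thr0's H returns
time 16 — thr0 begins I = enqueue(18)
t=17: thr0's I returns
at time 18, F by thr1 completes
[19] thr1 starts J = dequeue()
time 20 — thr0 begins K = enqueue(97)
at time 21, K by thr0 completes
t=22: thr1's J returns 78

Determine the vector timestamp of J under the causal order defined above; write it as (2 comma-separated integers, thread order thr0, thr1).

(1, 6)

invoked at 3, B has no predecessors; its own thr1 bump gives (0, 1)
invoked at 1, A has no predecessors; its own thr0 bump gives (1, 0)
invoked at 5, C merges VC(B)=(0, 1) and bumps thr1's slot → (0, 2)
invoked at 12, G merges VC(A)=(1, 0) and bumps thr0's slot → (2, 0)
invoked at 7, D merges VC(C)=(0, 2) and bumps thr1's slot → (0, 3)
invoked at 14, H merges VC(G)=(2, 0) and bumps thr0's slot → (3, 0)
invoked at 9, E merges VC(D)=(0, 3) and bumps thr1's slot → (0, 4)
invoked at 16, I merges VC(H)=(3, 0) and bumps thr0's slot → (4, 0)
invoked at 11, F merges VC(E)=(0, 4) and bumps thr1's slot → (0, 5)
invoked at 20, K merges VC(I)=(4, 0) and bumps thr0's slot → (5, 0)
invoked at 19, J merges VC(A)=(1, 0), VC(F)=(0, 5) and bumps thr1's slot → (1, 6)
target: VC(J) = (1, 6)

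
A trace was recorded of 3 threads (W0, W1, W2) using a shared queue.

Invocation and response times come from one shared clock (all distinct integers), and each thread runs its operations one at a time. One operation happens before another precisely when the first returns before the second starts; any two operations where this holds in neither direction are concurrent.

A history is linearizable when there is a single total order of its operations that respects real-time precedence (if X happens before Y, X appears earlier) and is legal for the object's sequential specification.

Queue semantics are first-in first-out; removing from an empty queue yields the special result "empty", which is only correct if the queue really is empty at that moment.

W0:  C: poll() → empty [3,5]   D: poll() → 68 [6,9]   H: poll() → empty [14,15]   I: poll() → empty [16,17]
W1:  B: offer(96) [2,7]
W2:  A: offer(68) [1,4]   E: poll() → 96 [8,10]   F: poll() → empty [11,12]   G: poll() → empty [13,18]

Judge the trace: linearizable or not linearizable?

a witness: C, A, B, D, E, F, G, H, I
after step 1 (C poll() → empty): queue <>
after step 2 (A offer(68)): queue <68>
after step 3 (B offer(96)): queue <68,96>
after step 4 (D poll() → 68): queue <96>
after step 5 (E poll() → 96): queue <>
after step 6 (F poll() → empty): queue <>
after step 7 (G poll() → empty): queue <>
after step 8 (H poll() → empty): queue <>
after step 9 (I poll() → empty): queue <>

linearizable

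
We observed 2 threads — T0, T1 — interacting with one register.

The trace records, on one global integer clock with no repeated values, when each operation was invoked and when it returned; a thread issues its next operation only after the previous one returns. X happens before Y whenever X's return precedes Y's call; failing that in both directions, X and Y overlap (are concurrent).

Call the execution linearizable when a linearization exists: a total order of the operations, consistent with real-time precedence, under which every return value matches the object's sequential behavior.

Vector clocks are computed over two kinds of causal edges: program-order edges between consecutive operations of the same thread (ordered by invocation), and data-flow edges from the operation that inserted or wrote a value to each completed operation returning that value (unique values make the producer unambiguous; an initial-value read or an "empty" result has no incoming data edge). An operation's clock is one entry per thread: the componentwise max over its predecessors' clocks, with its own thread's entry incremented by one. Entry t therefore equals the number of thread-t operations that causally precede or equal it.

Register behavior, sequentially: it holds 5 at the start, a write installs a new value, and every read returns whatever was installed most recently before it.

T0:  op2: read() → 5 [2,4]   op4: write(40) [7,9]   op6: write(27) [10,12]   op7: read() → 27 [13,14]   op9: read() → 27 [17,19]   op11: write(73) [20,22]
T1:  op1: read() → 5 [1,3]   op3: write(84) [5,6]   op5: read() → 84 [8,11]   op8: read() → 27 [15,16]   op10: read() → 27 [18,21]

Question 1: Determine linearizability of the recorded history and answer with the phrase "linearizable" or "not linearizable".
a witness: op1, op2, op3, op5, op4, op6, op7, op8, op9, op10, op11
1. op1 read() → 5, leaving value 5
2. op2 read() → 5, leaving value 5
3. op3 write(84), leaving value 84
4. op5 read() → 84, leaving value 84
5. op4 write(40), leaving value 40
6. op6 write(27), leaving value 27
7. op7 read() → 27, leaving value 27
8. op8 read() → 27, leaving value 27
9. op9 read() → 27, leaving value 27
10. op10 read() → 27, leaving value 27
11. op11 write(73), leaving value 73

linearizable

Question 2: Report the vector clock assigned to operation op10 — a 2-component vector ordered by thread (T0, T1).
VC(op1, invoked at 1): no causal predecessors; +1 on T1 → (0, 1)
VC(op2, invoked at 2): no causal predecessors; +1 on T0 → (1, 0)
merge at op3 (invoked 5): VC(op1)=(0, 1), own-thread bump on T1 → (0, 2)
merge at op4 (invoked 7): VC(op2)=(1, 0), own-thread bump on T0 → (2, 0)
merge at op5 (invoked 8): VC(op3)=(0, 2), own-thread bump on T1 → (0, 3)
merge at op6 (invoked 10): VC(op4)=(2, 0), own-thread bump on T0 → (3, 0)
merge at op7 (invoked 13): VC(op6)=(3, 0), own-thread bump on T0 → (4, 0)
merge at op9 (invoked 17): VC(op6)=(3, 0), VC(op7)=(4, 0), own-thread bump on T0 → (5, 0)
merge at op11 (invoked 20): VC(op9)=(5, 0), own-thread bump on T0 → (6, 0)
merge at op8 (invoked 15): VC(op5)=(0, 3), VC(op6)=(3, 0), own-thread bump on T1 → (3, 4)
merge at op10 (invoked 18): VC(op6)=(3, 0), VC(op8)=(3, 4), own-thread bump on T1 → (3, 5)
target: VC(op10) = (3, 5)

(3, 5)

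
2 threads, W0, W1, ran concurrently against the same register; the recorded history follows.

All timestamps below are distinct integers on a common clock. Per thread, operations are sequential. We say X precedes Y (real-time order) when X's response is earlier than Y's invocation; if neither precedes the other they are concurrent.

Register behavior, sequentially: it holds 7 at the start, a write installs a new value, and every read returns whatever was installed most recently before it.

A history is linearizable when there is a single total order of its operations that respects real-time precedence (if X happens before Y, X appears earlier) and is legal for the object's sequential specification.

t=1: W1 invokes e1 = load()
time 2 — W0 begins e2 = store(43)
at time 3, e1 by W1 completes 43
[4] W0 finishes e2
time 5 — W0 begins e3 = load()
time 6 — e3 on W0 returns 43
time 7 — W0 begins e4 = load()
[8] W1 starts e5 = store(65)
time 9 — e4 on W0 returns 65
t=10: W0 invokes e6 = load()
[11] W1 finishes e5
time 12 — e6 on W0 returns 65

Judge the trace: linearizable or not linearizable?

one valid linearization: e2, e1, e3, e5, e4, e6
step 1: e2 store(43) — value 43
step 2: e1 load() → 43 — value 43
step 3: e3 load() → 43 — value 43
step 4: e5 store(65) — value 65
step 5: e4 load() → 65 — value 65
step 6: e6 load() → 65 — value 65

linearizable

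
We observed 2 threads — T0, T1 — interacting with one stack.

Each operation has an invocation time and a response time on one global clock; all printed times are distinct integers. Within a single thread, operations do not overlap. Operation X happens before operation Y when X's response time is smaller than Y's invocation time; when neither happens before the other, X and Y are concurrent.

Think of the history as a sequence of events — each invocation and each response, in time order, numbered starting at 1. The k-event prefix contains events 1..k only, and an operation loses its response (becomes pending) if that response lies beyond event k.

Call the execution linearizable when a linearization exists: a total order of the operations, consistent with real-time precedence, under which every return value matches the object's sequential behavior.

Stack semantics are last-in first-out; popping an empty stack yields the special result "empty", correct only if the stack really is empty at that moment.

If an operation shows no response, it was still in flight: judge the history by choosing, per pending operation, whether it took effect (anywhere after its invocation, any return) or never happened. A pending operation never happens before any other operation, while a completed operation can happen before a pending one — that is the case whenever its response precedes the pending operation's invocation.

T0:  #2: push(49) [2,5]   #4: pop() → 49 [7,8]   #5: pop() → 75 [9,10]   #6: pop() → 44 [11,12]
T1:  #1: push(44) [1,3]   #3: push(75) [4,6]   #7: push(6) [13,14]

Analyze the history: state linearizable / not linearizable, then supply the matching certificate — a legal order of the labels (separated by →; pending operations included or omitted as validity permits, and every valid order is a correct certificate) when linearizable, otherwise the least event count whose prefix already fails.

linearizable — witness: #1 → #3 → #2 → #4 → #5 → #6 → #7

step 1: #1 push(44) — stack <44>
step 2: #3 push(75) — stack <44,75>
step 3: #2 push(49) — stack <44,75,49>
step 4: #4 pop() → 49 — stack <44,75>
step 5: #5 pop() → 75 — stack <44>
step 6: #6 pop() → 44 — stack <>
step 7: #7 push(6) — stack <6>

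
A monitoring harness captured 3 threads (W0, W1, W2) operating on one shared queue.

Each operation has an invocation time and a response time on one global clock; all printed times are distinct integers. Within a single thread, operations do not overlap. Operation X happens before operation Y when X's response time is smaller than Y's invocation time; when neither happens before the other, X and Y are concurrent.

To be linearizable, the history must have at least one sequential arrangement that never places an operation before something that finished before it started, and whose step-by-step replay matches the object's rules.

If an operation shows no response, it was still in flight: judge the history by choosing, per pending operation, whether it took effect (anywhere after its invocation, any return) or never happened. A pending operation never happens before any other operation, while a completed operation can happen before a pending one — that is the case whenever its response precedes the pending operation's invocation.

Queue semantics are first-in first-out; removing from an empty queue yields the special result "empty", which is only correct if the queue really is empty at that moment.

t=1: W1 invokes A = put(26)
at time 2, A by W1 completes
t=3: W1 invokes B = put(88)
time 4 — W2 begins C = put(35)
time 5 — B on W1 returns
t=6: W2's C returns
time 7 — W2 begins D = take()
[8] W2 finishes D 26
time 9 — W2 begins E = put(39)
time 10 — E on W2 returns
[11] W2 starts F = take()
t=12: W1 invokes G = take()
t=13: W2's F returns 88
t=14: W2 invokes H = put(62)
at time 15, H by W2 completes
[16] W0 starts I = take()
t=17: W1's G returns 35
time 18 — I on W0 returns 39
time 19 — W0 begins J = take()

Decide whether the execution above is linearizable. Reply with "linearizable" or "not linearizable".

one valid linearization: A, B, C, D, E, F, G, H, I
1. A put(26), leaving queue <26>
2. B put(88), leaving queue <26,88>
3. C put(35), leaving queue <26,88,35>
4. D take() → 26, leaving queue <88,35>
5. E put(39), leaving queue <88,35,39>
6. F take() → 88, leaving queue <35,39>
7. G take() → 35, leaving queue <39>
8. H put(62), leaving queue <39,62>
9. I take() → 39, leaving queue <62>

linearizable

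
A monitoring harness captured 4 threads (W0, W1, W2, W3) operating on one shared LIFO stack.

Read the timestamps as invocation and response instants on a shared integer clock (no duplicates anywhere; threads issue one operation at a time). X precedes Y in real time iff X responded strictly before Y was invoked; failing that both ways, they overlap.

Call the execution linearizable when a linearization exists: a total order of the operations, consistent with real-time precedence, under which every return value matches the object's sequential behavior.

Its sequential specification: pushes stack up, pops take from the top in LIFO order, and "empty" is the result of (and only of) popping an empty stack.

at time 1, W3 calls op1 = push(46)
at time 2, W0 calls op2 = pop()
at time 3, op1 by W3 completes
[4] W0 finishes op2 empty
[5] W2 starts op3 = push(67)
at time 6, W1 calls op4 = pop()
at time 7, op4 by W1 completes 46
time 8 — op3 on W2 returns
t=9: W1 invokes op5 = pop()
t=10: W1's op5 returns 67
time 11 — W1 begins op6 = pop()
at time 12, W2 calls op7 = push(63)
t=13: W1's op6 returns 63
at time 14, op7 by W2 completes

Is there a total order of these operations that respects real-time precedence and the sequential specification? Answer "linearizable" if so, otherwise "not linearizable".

linearizable

witness order: op2, op1, op4, op3, op5, op7, op6
step 1: op2 pop() → empty — stack <>
step 2: op1 push(46) — stack <46>
step 3: op4 pop() → 46 — stack <>
step 4: op3 push(67) — stack <67>
step 5: op5 pop() → 67 — stack <>
step 6: op7 push(63) — stack <63>
step 7: op6 pop() → 63 — stack <>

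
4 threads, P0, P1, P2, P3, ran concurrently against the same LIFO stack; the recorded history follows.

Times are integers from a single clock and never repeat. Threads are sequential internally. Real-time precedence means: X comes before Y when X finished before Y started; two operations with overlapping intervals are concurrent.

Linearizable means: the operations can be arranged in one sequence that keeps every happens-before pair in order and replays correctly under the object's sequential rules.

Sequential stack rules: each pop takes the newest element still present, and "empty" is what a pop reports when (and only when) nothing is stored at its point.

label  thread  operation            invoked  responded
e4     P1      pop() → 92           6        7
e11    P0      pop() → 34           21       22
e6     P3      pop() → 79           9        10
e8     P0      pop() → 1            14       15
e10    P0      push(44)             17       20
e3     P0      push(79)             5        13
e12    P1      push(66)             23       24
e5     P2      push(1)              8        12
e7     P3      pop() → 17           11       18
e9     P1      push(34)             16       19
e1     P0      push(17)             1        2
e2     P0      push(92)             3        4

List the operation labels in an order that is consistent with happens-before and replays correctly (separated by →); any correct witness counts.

after step 1 (e1 push(17)): stack <17>
after step 2 (e2 push(92)): stack <17,92>
after step 3 (e4 pop() → 92): stack <17>
after step 4 (e3 push(79)): stack <17,79>
after step 5 (e6 pop() → 79): stack <17>
after step 6 (e5 push(1)): stack <17,1>
after step 7 (e8 pop() → 1): stack <17>
after step 8 (e7 pop() → 17): stack <>
after step 9 (e10 push(44)): stack <44>
after step 10 (e9 push(34)): stack <44,34>
after step 11 (e11 pop() → 34): stack <44>
after step 12 (e12 push(66)): stack <44,66>

e1 → e2 → e4 → e3 → e6 → e5 → e8 → e7 → e10 → e9 → e11 → e12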